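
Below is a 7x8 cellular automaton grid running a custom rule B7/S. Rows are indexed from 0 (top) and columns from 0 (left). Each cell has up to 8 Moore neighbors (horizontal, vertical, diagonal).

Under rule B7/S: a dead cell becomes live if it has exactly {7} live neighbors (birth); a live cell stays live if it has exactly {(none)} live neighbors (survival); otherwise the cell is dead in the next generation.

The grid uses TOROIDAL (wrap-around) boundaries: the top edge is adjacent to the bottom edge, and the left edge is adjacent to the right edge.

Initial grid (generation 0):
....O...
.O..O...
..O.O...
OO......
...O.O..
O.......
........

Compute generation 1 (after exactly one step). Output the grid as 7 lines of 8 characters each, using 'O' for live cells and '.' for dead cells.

Simulating step by step:
Generation 0 (given above): 10 live cells
Generation 1: 0 live cells
(generation 1 grid is the final answer)

Answer: ........
........
........
........
........
........
........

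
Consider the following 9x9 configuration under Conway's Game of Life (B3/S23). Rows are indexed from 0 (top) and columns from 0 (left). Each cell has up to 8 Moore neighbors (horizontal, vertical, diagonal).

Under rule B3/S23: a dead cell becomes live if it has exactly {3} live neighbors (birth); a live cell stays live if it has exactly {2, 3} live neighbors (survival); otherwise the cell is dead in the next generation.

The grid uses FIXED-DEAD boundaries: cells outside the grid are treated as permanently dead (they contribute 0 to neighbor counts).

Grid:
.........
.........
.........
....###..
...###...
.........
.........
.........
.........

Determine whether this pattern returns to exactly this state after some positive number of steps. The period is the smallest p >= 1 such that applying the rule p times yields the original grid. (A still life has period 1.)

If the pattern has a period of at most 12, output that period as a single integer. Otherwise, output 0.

Simulating and comparing each generation to the original:
Gen 0 (original, given above): 6 live cells
Gen 1: 6 live cells, differs from original
Gen 2: 6 live cells, MATCHES original -> period = 2

Answer: 2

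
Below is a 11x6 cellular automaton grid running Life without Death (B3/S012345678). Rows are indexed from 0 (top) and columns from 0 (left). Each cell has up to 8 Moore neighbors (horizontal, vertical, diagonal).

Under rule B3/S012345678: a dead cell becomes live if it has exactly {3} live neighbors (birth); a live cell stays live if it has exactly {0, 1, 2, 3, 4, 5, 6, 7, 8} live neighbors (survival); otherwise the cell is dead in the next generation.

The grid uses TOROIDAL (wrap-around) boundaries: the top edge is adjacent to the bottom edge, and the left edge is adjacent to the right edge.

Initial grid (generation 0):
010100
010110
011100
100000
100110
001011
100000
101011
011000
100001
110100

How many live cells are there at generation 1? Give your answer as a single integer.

Simulating step by step:
Generation 0 (given above): 27 live cells
Generation 1: 40 live cells
010100
110110
111110
100011
110110
111011
100000
101111
011110
100001
110111
Population at generation 1: 40

Answer: 40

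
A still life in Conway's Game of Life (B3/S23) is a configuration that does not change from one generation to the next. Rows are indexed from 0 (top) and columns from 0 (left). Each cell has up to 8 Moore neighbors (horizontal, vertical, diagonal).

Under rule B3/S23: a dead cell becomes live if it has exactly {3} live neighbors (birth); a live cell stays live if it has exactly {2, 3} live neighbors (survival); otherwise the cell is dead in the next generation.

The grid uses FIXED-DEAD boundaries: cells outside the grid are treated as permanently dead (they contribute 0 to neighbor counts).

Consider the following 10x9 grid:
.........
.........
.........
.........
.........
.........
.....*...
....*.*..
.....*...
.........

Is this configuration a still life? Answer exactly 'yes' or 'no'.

Answer: yes

Derivation:
Compute generation 1 and compare to generation 0 (given above):
Generation 1:
.........
.........
.........
.........
.........
.........
.....*...
....*.*..
.....*...
.........
The grids are IDENTICAL -> still life.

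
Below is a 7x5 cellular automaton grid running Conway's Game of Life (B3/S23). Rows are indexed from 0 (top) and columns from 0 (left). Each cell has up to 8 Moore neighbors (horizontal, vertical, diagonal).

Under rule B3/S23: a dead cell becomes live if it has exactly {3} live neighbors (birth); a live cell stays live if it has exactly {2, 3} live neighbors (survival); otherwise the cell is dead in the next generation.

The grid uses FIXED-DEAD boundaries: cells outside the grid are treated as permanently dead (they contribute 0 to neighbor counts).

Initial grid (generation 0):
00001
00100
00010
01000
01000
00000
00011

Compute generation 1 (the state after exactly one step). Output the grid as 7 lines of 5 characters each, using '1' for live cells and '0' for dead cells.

Answer: 00000
00010
00100
00100
00000
00000
00000

Derivation:
Simulating step by step:
Generation 0 (given above): 7 live cells
Generation 1: 3 live cells
(generation 1 grid is the final answer)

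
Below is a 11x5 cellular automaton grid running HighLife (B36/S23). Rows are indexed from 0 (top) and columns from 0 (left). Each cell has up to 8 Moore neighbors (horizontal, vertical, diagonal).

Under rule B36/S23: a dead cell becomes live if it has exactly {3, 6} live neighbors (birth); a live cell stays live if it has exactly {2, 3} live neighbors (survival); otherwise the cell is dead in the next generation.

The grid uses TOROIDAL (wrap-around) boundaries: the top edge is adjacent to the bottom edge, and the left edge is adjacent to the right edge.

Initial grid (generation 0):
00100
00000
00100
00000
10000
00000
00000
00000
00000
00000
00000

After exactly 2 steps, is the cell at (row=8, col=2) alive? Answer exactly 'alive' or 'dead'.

Answer: dead

Derivation:
Simulating step by step:
Generation 0 (given above): 3 live cells
Generation 1: 0 live cells
00000
00000
00000
00000
00000
00000
00000
00000
00000
00000
00000
Generation 2: 0 live cells
00000
00000
00000
00000
00000
00000
00000
00000
00000
00000
00000

Cell (8,2) at generation 2: 0 -> dead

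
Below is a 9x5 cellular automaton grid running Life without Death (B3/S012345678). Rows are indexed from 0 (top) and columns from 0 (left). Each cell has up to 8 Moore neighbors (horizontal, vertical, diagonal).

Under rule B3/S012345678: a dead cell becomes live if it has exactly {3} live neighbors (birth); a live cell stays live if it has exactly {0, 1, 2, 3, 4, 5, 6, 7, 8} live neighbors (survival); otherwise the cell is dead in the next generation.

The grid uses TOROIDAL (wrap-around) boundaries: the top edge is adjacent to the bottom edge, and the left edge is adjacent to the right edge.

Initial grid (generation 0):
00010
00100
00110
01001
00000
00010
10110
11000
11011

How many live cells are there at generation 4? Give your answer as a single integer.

Simulating step by step:
Generation 0 (given above): 16 live cells
Generation 1: 23 live cells
11010
00100
01110
01111
00000
00111
10110
11000
11011
Generation 2: 31 live cells
11010
10101
11111
11111
11000
01111
10110
11000
11011
Generation 3: 31 live cells
11010
10101
11111
11111
11000
01111
10110
11000
11011
Generation 4: 31 live cells
11010
10101
11111
11111
11000
01111
10110
11000
11011
Population at generation 4: 31

Answer: 31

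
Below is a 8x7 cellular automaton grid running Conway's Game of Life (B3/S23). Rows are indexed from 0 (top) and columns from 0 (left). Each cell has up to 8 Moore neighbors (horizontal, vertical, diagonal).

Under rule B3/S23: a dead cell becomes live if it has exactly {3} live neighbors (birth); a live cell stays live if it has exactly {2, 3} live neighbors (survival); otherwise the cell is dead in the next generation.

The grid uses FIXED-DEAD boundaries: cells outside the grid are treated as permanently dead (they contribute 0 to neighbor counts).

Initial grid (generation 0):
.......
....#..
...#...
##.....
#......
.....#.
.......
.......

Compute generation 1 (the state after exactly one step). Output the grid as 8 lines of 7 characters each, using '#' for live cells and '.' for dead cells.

Answer: .......
.......
.......
##.....
##.....
.......
.......
.......

Derivation:
Simulating step by step:
Generation 0 (given above): 6 live cells
Generation 1: 4 live cells
(generation 1 grid is the final answer)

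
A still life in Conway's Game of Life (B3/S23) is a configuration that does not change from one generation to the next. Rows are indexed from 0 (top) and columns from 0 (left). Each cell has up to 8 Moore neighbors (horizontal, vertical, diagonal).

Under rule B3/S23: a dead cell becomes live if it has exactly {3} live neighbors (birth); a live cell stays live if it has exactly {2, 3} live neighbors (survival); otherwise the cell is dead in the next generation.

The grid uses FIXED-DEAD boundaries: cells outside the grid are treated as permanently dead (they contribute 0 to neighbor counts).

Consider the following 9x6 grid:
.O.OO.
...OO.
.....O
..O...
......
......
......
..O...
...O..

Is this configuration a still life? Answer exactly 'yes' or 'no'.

Answer: no

Derivation:
Compute generation 1 and compare to generation 0 (given above):
Generation 1:
..OOO.
..OO.O
...OO.
......
......
......
......
......
......
Cell (0,1) differs: gen0=1 vs gen1=0 -> NOT a still life.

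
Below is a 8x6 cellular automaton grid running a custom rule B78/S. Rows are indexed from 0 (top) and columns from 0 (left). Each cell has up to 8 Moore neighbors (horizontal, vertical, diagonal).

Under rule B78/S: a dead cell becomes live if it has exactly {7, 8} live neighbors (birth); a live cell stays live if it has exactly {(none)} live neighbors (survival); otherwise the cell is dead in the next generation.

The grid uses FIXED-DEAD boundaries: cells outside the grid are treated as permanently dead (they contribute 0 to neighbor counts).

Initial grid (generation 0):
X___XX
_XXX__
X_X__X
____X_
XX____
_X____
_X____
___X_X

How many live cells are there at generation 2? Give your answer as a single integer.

Simulating step by step:
Generation 0 (given above): 16 live cells
Generation 1: 0 live cells
______
______
______
______
______
______
______
______
Generation 2: 0 live cells
______
______
______
______
______
______
______
______
Population at generation 2: 0

Answer: 0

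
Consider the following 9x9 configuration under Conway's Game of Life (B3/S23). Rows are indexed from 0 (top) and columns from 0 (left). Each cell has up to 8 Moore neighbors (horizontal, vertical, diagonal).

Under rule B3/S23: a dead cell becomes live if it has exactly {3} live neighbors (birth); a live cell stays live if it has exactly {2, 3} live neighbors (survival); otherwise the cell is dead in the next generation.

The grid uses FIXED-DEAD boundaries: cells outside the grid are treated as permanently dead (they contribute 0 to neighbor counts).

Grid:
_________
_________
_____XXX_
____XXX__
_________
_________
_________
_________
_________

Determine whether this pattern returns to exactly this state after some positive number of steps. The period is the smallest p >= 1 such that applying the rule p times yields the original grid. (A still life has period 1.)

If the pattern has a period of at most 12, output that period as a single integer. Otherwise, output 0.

Simulating and comparing each generation to the original:
Gen 0 (original, given above): 6 live cells
Gen 1: 6 live cells, differs from original
Gen 2: 6 live cells, MATCHES original -> period = 2

Answer: 2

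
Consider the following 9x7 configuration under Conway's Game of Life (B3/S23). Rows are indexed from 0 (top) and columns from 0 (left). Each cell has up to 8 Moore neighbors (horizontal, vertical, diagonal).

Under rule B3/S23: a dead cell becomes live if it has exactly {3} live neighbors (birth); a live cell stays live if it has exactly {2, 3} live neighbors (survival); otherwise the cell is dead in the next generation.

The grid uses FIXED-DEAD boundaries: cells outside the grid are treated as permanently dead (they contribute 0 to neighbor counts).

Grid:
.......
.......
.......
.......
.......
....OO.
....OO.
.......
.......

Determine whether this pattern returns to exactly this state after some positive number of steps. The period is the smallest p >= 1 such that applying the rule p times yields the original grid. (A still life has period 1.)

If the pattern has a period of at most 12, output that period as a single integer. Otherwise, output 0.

Answer: 1

Derivation:
Simulating and comparing each generation to the original:
Gen 0 (original, given above): 4 live cells
Gen 1: 4 live cells, MATCHES original -> period = 1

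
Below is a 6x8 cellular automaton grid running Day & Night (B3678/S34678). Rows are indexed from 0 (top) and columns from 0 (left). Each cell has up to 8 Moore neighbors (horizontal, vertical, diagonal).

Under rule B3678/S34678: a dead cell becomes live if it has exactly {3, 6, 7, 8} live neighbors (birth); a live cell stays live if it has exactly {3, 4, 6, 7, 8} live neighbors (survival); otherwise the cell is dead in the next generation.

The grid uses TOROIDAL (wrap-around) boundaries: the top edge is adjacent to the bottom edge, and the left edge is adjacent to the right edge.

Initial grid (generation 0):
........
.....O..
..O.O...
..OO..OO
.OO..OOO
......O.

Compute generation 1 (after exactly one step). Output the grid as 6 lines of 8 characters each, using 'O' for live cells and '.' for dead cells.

Answer: ........
........
.....OO.
O.OOO.OO
O.OO.O.O
.....OOO

Derivation:
Simulating step by step:
Generation 0 (given above): 13 live cells
Generation 1: 16 live cells
(generation 1 grid is the final answer)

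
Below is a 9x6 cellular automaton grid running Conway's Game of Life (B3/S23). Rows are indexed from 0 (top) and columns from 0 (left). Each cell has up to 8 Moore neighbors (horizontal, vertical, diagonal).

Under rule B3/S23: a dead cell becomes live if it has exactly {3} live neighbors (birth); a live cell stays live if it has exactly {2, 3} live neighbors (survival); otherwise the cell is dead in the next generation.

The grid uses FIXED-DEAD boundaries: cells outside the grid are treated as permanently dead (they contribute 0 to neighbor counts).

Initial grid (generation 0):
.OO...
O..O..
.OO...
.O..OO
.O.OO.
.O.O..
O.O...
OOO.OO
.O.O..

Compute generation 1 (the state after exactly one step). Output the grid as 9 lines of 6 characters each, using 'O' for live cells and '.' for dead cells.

Answer: .OO...
O..O..
OOOOO.
OO..OO
OO.O.O
OO.OO.
O...O.
O...O.
OO.OO.

Derivation:
Simulating step by step:
Generation 0 (given above): 23 live cells
Generation 1: 29 live cells
(generation 1 grid is the final answer)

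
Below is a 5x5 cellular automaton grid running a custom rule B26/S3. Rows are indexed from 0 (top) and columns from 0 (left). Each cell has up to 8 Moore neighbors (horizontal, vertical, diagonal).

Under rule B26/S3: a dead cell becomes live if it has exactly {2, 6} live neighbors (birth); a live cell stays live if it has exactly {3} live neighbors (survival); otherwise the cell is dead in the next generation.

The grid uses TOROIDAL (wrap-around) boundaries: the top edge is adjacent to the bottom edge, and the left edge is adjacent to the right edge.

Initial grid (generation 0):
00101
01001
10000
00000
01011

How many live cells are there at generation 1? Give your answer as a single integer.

Answer: 9

Derivation:
Simulating step by step:
Generation 0 (given above): 8 live cells
Generation 1: 9 live cells
00101
00100
01001
01110
00010
Population at generation 1: 9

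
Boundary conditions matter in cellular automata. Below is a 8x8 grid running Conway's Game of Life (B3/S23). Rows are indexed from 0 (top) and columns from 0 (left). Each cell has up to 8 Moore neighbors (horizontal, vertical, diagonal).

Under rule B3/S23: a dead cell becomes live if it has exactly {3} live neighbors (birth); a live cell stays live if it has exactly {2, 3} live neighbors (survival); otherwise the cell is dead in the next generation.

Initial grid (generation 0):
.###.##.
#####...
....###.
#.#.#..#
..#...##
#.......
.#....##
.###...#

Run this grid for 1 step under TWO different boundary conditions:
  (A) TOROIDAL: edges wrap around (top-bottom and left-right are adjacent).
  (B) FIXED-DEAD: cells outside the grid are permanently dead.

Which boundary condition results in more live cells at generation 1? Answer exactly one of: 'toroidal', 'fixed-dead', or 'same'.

Answer: same

Derivation:
Under TOROIDAL boundary, generation 1:
.....###
#......#
......#.
##..#...
...#..#.
##......
.#....##
...###.#
Population = 20

Under FIXED-DEAD boundary, generation 1:
#....#..
#.......
#.....#.
.#..#..#
...#..##
.#......
##....##
.##...##
Population = 20

Comparison: toroidal=20, fixed-dead=20 -> same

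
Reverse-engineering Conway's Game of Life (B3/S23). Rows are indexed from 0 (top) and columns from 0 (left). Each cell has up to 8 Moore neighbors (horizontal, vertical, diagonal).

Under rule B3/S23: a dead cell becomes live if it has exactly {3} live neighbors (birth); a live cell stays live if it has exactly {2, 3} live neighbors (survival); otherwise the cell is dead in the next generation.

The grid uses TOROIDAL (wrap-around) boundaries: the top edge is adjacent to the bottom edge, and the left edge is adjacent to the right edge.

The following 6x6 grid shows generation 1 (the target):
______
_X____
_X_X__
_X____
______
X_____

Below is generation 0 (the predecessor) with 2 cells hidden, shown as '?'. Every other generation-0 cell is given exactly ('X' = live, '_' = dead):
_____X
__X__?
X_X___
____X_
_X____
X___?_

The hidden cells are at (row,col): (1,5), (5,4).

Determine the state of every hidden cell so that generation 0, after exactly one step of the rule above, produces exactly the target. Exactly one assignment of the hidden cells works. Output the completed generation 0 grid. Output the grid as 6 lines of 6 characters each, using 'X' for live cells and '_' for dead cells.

Hidden generation-0 cells (in order): (1,5), (5,4).
A hidden cell only influences target cells in its own 3x3 neighborhood. Try each of the 2^2 = 4 assignments, step the completed generation 0 forward once under B3/S23, and compare with the target:
  (1,5)=_ (5,4)=_ -> step reproduces the target at every cell -> ACCEPT
  (1,5)=_ (5,4)=X -> step gives (0,5)='X' but target has '_' -> reject
  (1,5)=X (5,4)=_ -> step gives (0,0)='X' but target has '_' -> reject
  (1,5)=X (5,4)=X -> step gives (0,0)='X' but target has '_' -> reject
Unique solution: (1,5)=dead, (5,4)=dead.
Check: live-neighbor counts of every cell in the completed generation 0:
221111
231212
031312
232202
211112
221012
Applying B3/S23 to generation 0 with these counts gives:
______
_X____
_X_X__
_X____
______
X_____
which matches the target exactly.

Answer: _____X
__X___
X_X___
____X_
_X____
X_____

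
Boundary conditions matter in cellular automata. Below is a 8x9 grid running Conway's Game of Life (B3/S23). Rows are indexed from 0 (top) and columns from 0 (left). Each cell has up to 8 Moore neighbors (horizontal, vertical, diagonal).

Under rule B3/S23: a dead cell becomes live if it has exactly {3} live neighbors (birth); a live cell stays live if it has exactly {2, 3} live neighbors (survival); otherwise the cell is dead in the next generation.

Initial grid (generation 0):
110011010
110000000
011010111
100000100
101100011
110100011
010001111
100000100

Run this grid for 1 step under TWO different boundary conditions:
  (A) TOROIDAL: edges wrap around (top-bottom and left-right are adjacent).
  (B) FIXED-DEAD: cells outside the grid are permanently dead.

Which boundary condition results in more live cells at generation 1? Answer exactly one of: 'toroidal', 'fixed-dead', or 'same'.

Answer: fixed-dead

Derivation:
Under TOROIDAL boundary, generation 1:
000001100
000110000
001001111
000001100
001100100
000110000
011001000
000010000
Population = 20

Under FIXED-DEAD boundary, generation 1:
110000000
000110001
001001110
100001100
101100101
100110000
011001001
000001100
Population = 26

Comparison: toroidal=20, fixed-dead=26 -> fixed-dead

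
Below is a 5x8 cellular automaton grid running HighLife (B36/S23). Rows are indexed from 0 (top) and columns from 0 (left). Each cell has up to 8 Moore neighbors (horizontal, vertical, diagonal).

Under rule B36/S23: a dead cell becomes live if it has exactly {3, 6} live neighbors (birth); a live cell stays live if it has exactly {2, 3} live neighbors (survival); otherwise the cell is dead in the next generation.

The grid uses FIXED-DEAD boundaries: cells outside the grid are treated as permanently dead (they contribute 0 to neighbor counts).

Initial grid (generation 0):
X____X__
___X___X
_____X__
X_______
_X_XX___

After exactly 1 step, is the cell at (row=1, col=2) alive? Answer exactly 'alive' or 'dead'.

Answer: dead

Derivation:
Simulating step by step:
Generation 0 (given above): 9 live cells
Generation 1: 3 live cells
________
____X_X_
________
____X___
________

Cell (1,2) at generation 1: 0 -> dead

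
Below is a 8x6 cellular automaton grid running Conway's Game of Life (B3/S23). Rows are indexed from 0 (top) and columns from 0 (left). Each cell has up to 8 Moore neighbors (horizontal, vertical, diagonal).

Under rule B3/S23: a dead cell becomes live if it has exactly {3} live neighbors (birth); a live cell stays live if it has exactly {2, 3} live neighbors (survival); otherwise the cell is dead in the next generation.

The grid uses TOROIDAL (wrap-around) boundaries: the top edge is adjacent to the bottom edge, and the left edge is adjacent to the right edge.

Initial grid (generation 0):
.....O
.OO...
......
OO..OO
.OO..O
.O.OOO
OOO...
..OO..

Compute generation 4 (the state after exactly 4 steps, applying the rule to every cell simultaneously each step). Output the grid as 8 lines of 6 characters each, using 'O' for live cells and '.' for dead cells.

Answer: ......
.....O
......
......
..OO..
.OOO..
..O.O.
.O..OO

Derivation:
Simulating step by step:
Generation 0 (given above): 19 live cells
Generation 1: 16 live cells
.O.O..
......
..O..O
.OO.OO
......
...OOO
O....O
O.OO..
Generation 2: 28 live cells
.O.O..
..O...
OOOOOO
OOOOOO
O.O...
O...OO
OOO...
O.OOOO
Generation 3: 10 live cells
OO...O
.....O
......
......
..O...
..OO..
..O...
....OO
Generation 4: 11 live cells
(generation 4 grid is the final answer)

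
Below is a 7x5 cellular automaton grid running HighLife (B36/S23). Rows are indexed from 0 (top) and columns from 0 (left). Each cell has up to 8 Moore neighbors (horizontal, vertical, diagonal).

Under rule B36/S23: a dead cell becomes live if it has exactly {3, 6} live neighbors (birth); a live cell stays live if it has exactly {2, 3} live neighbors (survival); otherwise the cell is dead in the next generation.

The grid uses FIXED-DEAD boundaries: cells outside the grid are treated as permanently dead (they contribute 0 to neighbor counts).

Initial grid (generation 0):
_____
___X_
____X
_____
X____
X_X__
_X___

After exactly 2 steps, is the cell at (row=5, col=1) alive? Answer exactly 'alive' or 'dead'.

Answer: alive

Derivation:
Simulating step by step:
Generation 0 (given above): 6 live cells
Generation 1: 3 live cells
_____
_____
_____
_____
_X___
X____
_X___
Generation 2: 2 live cells
_____
_____
_____
_____
_____
XX___
_____

Cell (5,1) at generation 2: 1 -> alive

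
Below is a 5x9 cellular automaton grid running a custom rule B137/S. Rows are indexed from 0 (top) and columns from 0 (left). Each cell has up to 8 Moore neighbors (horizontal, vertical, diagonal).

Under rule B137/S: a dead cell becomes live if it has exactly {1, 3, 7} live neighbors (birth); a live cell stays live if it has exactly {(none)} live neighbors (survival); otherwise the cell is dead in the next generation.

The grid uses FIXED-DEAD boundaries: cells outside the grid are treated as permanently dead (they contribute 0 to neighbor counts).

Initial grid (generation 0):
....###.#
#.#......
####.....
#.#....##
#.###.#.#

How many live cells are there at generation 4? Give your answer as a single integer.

Answer: 13

Derivation:
Simulating step by step:
Generation 0 (given above): 20 live cells
Generation 1: 9 live cells
#.#......
....##..#
....#.#..
.#..#....
.........
Generation 2: 22 live cells
......###
#.##.....
####....#
#.#..###.
######...
Generation 3: 9 live cells
#...##...
.....#..#
....#.##.
.........
........#
Generation 4: 13 live cells
.#.#...##
##.....#.
...#.#...
...##..#.
.......#.
Population at generation 4: 13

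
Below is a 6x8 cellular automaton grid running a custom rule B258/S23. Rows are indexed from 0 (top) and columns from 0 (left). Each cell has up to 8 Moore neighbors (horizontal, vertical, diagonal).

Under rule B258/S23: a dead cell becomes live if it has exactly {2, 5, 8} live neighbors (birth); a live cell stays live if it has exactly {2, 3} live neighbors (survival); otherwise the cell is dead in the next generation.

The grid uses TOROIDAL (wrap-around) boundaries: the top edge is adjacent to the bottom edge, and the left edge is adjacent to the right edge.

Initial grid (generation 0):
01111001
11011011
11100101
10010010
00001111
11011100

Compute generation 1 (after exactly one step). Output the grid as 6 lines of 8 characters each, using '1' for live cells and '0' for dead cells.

Simulating step by step:
Generation 0 (given above): 28 live cells
Generation 1: 8 live cells
(generation 1 grid is the final answer)

Answer: 00000100
00000000
00000110
00010100
00000000
01100010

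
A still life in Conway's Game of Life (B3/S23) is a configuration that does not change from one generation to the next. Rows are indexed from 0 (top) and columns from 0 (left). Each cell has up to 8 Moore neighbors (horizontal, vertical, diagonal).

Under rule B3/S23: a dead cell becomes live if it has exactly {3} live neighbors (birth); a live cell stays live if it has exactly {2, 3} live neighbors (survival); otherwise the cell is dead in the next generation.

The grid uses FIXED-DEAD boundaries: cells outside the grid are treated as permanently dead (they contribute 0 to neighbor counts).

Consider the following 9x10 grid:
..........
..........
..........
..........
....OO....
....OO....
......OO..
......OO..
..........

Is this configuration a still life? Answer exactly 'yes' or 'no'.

Compute generation 1 and compare to generation 0 (given above):
Generation 1:
..........
..........
..........
..........
....OO....
....O.....
.......O..
......OO..
..........
Cell (5,5) differs: gen0=1 vs gen1=0 -> NOT a still life.

Answer: no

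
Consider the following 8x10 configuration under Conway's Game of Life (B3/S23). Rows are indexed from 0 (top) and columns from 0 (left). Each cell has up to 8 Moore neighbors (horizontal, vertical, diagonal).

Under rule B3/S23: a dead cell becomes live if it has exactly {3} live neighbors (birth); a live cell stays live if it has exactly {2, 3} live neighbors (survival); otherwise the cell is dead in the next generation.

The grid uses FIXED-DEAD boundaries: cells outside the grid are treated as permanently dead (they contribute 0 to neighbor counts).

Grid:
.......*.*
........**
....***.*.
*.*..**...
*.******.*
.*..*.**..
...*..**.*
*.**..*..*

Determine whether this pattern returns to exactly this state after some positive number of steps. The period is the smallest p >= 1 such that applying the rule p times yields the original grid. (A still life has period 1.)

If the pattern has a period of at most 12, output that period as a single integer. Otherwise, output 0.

Simulating and comparing each generation to the original:
Gen 0 (original, given above): 33 live cells
Gen 1: 22 live cells, differs from original
Gen 2: 22 live cells, differs from original
Gen 3: 22 live cells, differs from original
Gen 4: 20 live cells, differs from original
Gen 5: 20 live cells, differs from original
Gen 6: 15 live cells, differs from original
Gen 7: 13 live cells, differs from original
Gen 8: 15 live cells, differs from original
Gen 9: 14 live cells, differs from original
Gen 10: 11 live cells, differs from original
Gen 11: 10 live cells, differs from original
Gen 12: 6 live cells, differs from original
No period found within 12 steps.

Answer: 0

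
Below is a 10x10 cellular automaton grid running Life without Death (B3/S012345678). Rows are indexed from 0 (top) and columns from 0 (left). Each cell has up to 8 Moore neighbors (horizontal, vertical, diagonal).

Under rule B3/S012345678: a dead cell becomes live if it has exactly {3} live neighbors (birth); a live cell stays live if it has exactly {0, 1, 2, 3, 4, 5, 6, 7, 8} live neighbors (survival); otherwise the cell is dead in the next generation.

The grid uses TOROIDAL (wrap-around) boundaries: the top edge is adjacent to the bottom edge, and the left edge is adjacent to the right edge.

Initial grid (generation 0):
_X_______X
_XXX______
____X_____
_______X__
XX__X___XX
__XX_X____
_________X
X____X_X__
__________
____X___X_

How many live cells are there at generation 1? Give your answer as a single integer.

Simulating step by step:
Generation 0 (given above): 21 live cells
Generation 1: 36 live cells
XX_X_____X
XXXX______
__XXX_____
X______XXX
XXXXX___XX
_XXXXX__X_
____X_X__X
X____X_X__
__________
____X___X_
Population at generation 1: 36

Answer: 36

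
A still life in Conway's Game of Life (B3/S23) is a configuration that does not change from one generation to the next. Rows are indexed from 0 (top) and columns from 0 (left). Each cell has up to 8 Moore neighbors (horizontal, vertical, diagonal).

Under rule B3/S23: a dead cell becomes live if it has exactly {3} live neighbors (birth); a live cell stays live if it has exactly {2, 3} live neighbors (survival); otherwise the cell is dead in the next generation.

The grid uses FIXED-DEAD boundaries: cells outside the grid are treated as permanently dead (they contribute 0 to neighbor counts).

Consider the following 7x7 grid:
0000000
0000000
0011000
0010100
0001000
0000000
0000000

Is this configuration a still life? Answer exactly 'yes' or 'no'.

Answer: yes

Derivation:
Compute generation 1 and compare to generation 0 (given above):
Generation 1:
0000000
0000000
0011000
0010100
0001000
0000000
0000000
The grids are IDENTICAL -> still life.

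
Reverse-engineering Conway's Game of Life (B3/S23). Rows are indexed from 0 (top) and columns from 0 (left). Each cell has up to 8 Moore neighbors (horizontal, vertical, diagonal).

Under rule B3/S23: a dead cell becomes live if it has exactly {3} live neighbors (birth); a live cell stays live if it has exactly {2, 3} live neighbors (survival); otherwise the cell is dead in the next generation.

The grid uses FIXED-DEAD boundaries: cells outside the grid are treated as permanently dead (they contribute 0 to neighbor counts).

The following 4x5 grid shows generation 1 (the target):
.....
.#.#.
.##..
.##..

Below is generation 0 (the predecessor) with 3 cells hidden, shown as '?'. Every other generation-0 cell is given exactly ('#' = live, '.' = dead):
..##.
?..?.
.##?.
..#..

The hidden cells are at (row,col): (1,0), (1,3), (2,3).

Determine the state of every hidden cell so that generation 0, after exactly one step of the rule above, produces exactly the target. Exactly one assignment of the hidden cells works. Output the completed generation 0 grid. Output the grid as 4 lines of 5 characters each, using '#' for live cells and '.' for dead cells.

Hidden generation-0 cells (in order): (1,0), (1,3), (2,3).
A hidden cell only influences target cells in its own 3x3 neighborhood. Try each of the 2^3 = 8 assignments, step the completed generation 0 forward once under B3/S23, and compare with the target:
  (1,0)=. (1,3)=. (2,3)=. -> step reproduces the target at every cell -> ACCEPT
  (1,0)=. (1,3)=. (2,3)=# -> step gives (1,3)='.' but target has '#' -> reject
  (1,0)=. (1,3)=# (2,3)=. -> step gives (0,2)='#' but target has '.' -> reject
  (1,0)=. (1,3)=# (2,3)=# -> step gives (0,2)='#' but target has '.' -> reject
  (1,0)=# (1,3)=. (2,3)=. -> step gives (1,1)='.' but target has '#' -> reject
  (1,0)=# (1,3)=. (2,3)=# -> step gives (1,1)='.' but target has '#' -> reject
  (1,0)=# (1,3)=# (2,3)=. -> step gives (0,2)='#' but target has '.' -> reject
  (1,0)=# (1,3)=# (2,3)=# -> step gives (0,2)='#' but target has '.' -> reject
Unique solution: (1,0)=dead, (1,3)=dead, (2,3)=dead.
Check: live-neighbor counts of every cell in the completed generation 0:
01111
13431
12220
13220
Applying B3/S23 to generation 0 with these counts gives:
.....
.#.#.
.##..
.##..
which matches the target exactly.

Answer: ..##.
.....
.##..
..#..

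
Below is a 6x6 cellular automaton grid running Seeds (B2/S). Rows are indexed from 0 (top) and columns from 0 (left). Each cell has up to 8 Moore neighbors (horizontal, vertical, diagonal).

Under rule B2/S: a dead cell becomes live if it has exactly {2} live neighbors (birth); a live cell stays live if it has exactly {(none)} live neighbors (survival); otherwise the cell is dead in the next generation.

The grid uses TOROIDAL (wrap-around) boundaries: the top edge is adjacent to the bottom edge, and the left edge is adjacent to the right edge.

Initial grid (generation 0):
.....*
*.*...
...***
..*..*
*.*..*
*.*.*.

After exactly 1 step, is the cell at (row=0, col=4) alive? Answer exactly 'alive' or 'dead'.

Answer: alive

Derivation:
Simulating step by step:
Generation 0 (given above): 14 live cells
Generation 1: 3 live cells
..*.*.
.*....
......
......
......
......

Cell (0,4) at generation 1: 1 -> alive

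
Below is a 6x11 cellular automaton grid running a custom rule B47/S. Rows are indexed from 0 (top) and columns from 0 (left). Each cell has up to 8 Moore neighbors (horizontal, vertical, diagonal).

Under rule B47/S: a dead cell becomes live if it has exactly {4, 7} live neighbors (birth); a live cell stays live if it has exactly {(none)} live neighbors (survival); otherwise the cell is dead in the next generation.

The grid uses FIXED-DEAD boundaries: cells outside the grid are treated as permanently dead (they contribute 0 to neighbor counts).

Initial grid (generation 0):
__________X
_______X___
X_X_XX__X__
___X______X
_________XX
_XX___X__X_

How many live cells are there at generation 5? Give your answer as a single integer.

Answer: 0

Derivation:
Simulating step by step:
Generation 0 (given above): 15 live cells
Generation 1: 1 live cells
___________
___________
___________
_________X_
___________
___________
Generation 2: 0 live cells
___________
___________
___________
___________
___________
___________
Generation 3: 0 live cells
___________
___________
___________
___________
___________
___________
Generation 4: 0 live cells
___________
___________
___________
___________
___________
___________
Generation 5: 0 live cells
___________
___________
___________
___________
___________
___________
Population at generation 5: 0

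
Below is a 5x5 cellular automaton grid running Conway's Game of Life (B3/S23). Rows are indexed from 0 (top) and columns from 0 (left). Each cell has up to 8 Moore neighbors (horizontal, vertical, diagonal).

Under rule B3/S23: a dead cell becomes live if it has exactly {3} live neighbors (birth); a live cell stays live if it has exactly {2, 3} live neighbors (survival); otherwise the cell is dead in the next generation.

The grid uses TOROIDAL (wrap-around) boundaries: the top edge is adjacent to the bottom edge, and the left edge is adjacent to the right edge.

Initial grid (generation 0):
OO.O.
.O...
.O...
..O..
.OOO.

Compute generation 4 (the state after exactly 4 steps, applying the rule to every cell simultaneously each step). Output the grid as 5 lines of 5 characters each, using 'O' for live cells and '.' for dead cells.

Simulating step by step:
Generation 0 (given above): 9 live cells
Generation 1: 10 live cells
O..OO
.O...
.OO..
...O.
O..OO
Generation 2: 13 live cells
.OOO.
.O.OO
.OO..
OO.O.
O.O..
Generation 3: 5 live cells
.....
....O
.....
O..OO
O....
Generation 4: 5 live cells
(generation 4 grid is the final answer)

Answer: .....
.....
O..O.
O...O
O....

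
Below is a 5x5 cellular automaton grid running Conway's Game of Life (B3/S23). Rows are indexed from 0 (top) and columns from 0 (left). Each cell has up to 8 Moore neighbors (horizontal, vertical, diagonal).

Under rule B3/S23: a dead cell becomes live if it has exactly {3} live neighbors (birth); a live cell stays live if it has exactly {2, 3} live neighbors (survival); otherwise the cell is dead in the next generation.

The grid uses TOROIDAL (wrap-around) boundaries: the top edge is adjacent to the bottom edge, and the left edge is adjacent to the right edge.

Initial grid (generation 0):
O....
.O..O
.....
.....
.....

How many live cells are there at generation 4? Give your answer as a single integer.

Simulating step by step:
Generation 0 (given above): 3 live cells
Generation 1: 2 live cells
O....
O....
.....
.....
.....
Generation 2: 0 live cells
.....
.....
.....
.....
.....
Generation 3: 0 live cells
.....
.....
.....
.....
.....
Generation 4: 0 live cells
.....
.....
.....
.....
.....
Population at generation 4: 0

Answer: 0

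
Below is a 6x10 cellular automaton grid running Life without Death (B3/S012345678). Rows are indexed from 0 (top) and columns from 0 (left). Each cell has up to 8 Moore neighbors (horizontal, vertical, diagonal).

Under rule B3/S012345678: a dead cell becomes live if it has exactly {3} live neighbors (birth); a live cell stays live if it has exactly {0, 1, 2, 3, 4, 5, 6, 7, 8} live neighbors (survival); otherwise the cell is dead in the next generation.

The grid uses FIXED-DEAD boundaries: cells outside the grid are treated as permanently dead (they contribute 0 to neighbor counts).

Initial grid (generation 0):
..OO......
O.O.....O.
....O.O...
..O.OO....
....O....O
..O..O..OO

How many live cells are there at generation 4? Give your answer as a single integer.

Answer: 26

Derivation:
Simulating step by step:
Generation 0 (given above): 16 live cells
Generation 1: 20 live cells
.OOO......
OOO.....O.
.O..O.O...
..O.OO....
....O...OO
..O..O..OO
Generation 2: 22 live cells
OOOO......
OOO.....O.
OO..O.O...
..O.OO....
....O...OO
..O..O..OO
Generation 3: 23 live cells
OOOO......
OOO.....O.
OO..O.O...
.OO.OO....
....O...OO
..O..O..OO
Generation 4: 26 live cells
OOOO......
OOO.....O.
OO..O.O...
OOO.OO....
.OO.O...OO
..O..O..OO
Population at generation 4: 26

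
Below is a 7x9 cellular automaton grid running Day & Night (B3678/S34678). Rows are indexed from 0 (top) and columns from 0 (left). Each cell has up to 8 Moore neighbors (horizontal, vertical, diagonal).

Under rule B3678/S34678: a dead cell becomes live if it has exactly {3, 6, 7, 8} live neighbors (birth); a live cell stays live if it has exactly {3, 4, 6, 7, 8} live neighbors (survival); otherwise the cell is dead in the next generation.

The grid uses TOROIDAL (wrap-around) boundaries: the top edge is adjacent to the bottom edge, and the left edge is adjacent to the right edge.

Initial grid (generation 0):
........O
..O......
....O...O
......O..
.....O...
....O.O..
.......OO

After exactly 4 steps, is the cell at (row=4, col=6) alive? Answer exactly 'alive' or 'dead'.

Answer: dead

Derivation:
Simulating step by step:
Generation 0 (given above): 10 live cells
Generation 1: 7 live cells
.......O.
.........
.........
.....O...
.....OO..
.....O.O.
.......O.
Generation 2: 5 live cells
.........
.........
.........
......O..
....OOO..
.........
........O
Generation 3: 2 live cells
.........
.........
.........
.........
.....O...
.....O...
.........
Generation 4: 0 live cells
.........
.........
.........
.........
.........
.........
.........

Cell (4,6) at generation 4: 0 -> dead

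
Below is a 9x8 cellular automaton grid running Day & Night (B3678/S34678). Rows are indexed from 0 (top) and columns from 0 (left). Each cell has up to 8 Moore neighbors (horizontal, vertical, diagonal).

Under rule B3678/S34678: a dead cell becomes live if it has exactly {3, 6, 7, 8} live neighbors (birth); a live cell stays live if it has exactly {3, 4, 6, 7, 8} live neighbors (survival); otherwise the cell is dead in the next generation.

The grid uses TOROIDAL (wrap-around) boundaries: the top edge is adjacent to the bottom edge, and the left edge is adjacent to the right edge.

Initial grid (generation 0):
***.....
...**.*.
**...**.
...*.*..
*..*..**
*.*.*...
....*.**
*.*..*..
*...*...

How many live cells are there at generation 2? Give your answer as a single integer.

Simulating step by step:
Generation 0 (given above): 27 live cells
Generation 1: 32 live cells
.*..**.*
........
..**.***
.**..*..
.***.*.*
**.....*
*......*
.*.****.
****...*
Generation 2: 34 live cells
.*.*..*.
*.**...*
.**.*.*.
.**..***
*...*...
**.....*
..*.**.*
**.**.*.
.*.**..*
Population at generation 2: 34

Answer: 34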